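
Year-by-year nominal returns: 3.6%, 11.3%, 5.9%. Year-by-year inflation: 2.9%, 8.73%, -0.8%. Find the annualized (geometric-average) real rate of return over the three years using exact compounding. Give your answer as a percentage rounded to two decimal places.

3.23%

Nominal growth factor = 1.0360 × 1.1130 × 1.0590 = 1.22109901
Price-level growth factor = 1.0290 × 1.0873 × 0.9920 = 1.10988105
Real growth factor = 1.22109901 / 1.10988105 = 1.10020710
Annualized real rate = 1.10020710^(1/3) − 1 = 3.2345% → 3.23%.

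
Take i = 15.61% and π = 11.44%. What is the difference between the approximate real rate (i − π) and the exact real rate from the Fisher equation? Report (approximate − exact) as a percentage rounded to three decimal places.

Approximate: r ≈ 15.610% − 11.440% = 4.1700%
Exact: (1 + 0.1561)/(1 + 0.1144) − 1 = 3.7419%
Error = 4.1700% − 3.7419% = 0.4281% → 0.428%.

0.428%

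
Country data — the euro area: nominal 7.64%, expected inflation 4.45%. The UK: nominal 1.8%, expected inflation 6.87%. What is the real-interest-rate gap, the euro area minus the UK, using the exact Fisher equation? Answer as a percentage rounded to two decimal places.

The euro area: (1 + 0.0764)/(1 + 0.0445) − 1 = 3.0541%
The UK: (1 + 0.0180)/(1 + 0.0687) − 1 = -4.7441%
Differential = 3.0541% − (-4.7441%) = 7.7982% → 7.80%.

7.80%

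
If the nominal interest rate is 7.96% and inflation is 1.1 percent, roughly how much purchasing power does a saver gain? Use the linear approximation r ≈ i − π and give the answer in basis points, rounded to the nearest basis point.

686 basis points

r ≈ i − π = 7.96% − 1.1% = 686 basis points.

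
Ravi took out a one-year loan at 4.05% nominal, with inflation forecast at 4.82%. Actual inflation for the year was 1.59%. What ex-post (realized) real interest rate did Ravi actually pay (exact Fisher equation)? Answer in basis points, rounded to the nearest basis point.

242 basis points

Ex-post: (1 + 0.0405)/(1 + 0.0159) − 1 = 2.4215%
So the realized real rate is 242 basis points.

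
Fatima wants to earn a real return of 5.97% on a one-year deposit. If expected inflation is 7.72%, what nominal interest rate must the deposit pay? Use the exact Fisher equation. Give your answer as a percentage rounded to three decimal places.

14.151%

(1 + i) = (1 + r)(1 + π) = 1.05970 × 1.07720 = 1.14150884
i = 1.14150884 − 1, so the required nominal rate is 14.151%.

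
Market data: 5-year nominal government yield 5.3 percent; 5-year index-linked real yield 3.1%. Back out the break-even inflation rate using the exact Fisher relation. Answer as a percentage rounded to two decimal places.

2.13%

(1 + π) = (1 + i)/(1 + r) = 1.05300 / 1.03100 = 1.021339
Break-even inflation = 1.021339 − 1 → 2.13%.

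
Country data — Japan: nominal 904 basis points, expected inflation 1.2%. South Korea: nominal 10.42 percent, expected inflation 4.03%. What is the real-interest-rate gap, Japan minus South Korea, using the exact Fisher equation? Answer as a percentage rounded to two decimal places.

1.60%

Japan: (1 + 0.0904)/(1 + 0.0120) − 1 = 7.7470%
South Korea: (1 + 0.1042)/(1 + 0.0403) − 1 = 6.1425%
Differential = 7.7470% − 6.1425% = 1.6046% → 1.60%.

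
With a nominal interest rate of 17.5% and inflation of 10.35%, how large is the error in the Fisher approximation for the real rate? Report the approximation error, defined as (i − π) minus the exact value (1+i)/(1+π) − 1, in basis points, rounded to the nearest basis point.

67 basis points

Approximate: r ≈ 17.500% − 10.350% = 7.1500%
Exact: (1 + 0.1750)/(1 + 0.1035) − 1 = 6.4794%
Error = 7.1500% − 6.4794% = 0.6706% → 67 basis points.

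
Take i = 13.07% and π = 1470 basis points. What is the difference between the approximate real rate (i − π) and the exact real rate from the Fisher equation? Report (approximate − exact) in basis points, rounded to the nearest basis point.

-21 basis points

Approximate: r ≈ 13.070% − 14.700% = -1.6300%
Exact: (1 + 0.1307)/(1 + 0.1470) − 1 = -1.4211%
Error = -1.6300% − (-1.4211%) = -0.2089% → -21 basis points.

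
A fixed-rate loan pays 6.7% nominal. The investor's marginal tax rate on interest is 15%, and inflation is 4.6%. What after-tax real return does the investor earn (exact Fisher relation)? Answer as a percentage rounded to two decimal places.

After-tax nominal return = 6.7% × (1 − 0.15) = 5.6950%.
1 + r = 1.05695 / 1.04600 = 1.010468
After-tax real rate = 1.010468 − 1 → 1.05%.

1.05%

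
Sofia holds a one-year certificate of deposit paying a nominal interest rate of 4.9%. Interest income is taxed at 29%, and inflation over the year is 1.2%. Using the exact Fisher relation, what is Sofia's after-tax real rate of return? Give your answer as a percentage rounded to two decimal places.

After-tax nominal return = 4.9% × (1 − 0.29) = 3.4790%.
1 + r = 1.03479 / 1.01200 = 1.022520
After-tax real rate = 1.022520 − 1 → 2.25%.

2.25%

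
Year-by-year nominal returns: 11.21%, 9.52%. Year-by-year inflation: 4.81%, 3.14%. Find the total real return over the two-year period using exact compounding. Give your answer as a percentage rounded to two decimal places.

12.67%

Compound the nominal returns: 1.1121 × 1.0952 = 1.217972.
Compound inflation: 1.0481 × 1.0314 = 1.081010.
Deflate: 1.217972 / 1.081010 = 1.126698.
Total real return = 1.126698 − 1 → 12.67%.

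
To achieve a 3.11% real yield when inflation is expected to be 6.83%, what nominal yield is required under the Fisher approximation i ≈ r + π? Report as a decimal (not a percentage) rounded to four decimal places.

i ≈ r + π = 3.11% + 6.83% = 0.0994.

0.0994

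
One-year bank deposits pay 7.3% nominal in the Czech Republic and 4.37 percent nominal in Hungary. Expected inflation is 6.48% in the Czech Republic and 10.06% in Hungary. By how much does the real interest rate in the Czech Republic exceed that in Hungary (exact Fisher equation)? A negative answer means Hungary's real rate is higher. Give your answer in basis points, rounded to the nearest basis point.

594 basis points

The Czech Republic: (1 + 0.0730)/(1 + 0.0648) − 1 = 0.7701%
Hungary: (1 + 0.0437)/(1 + 0.1006) − 1 = -5.1699%
Differential = 0.7701% − (-5.1699%) = 5.9400% → 594 basis points.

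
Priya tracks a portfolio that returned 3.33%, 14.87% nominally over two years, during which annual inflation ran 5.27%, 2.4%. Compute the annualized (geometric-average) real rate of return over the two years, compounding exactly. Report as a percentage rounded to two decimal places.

4.93%

Nominal growth factor = 1.0333 × 1.1487 = 1.18695171
Price-level growth factor = 1.0527 × 1.0240 = 1.07796480
Real growth factor = 1.18695171 / 1.07796480 = 1.10110433
Annualized real rate = 1.10110433^(1/2) − 1 = 4.9335% → 4.93%.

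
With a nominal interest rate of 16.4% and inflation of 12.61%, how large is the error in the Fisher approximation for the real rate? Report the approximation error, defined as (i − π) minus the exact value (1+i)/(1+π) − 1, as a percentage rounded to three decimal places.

Approximate: r ≈ 16.400% − 12.610% = 3.7900%
Exact: (1 + 0.1640)/(1 + 0.1261) − 1 = 3.3656%
Error = 3.7900% − 3.3656% = 0.4244% → 0.424%.

0.424%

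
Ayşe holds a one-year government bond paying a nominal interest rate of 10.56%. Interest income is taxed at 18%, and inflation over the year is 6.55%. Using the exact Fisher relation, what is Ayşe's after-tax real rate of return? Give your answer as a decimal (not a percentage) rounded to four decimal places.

0.0198

After-tax nominal return = 10.56% × (1 − 0.18) = 8.6592%.
1 + r = 1.086592 / 1.06550 = 1.019795
After-tax real rate = 1.019795 − 1 → 0.0198.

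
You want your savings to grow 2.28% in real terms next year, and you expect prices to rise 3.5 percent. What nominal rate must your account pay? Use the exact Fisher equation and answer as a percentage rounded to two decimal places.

(1 + i) = (1 + r)(1 + π) = 1.02280 × 1.03500 = 1.058598
i = 1.058598 − 1, so the required nominal rate is 5.86%.

5.86%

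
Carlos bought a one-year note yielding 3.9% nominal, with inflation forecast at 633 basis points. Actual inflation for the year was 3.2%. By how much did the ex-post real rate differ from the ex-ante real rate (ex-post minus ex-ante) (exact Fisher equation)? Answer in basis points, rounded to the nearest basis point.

296 basis points

Ex-ante: (1 + 0.0390)/(1 + 0.0633) − 1 = -2.2853%
Ex-post: (1 + 0.0390)/(1 + 0.0320) − 1 = 0.6783%
Difference (ex-post − ex-ante) = 2.9636% → 296 basis points.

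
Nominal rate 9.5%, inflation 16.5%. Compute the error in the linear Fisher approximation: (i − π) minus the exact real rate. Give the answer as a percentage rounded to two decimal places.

Approximate: r ≈ 9.500% − 16.500% = -7.0000%
Exact: (1 + 0.0950)/(1 + 0.1650) − 1 = -6.0086%
Error = -7.0000% − (-6.0086%) = -0.9914% → -0.99%.

-0.99%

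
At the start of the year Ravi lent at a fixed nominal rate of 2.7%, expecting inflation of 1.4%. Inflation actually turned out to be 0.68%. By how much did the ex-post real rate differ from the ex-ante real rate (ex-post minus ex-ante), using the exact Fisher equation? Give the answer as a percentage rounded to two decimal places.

0.72%

Ex-ante: (1 + 0.0270)/(1 + 0.0140) − 1 = 1.2821%
Ex-post: (1 + 0.0270)/(1 + 0.0068) − 1 = 2.0064%
Difference (ex-post − ex-ante) = 0.7243% → 0.72%.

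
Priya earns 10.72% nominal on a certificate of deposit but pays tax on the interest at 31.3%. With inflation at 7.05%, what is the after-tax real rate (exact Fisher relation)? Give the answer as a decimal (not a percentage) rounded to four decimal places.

0.0029

After-tax nominal return = 10.72% × (1 − 0.313) = 7.36464%.
1 + r = 1.0736464 / 1.07050 = 1.002939
After-tax real rate = 1.002939 − 1 → 0.0029.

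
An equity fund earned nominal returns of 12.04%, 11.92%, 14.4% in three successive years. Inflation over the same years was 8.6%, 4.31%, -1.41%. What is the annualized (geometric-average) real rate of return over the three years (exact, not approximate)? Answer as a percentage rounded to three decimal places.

8.702%

Nominal growth factor = 1.1204 × 1.1192 × 1.1440 = 1.434520722
Price-level growth factor = 1.0860 × 1.0431 × 0.9859 = 1.116834027
Real growth factor = 1.434520722 / 1.116834027 = 1.284452915
Annualized real rate = 1.284452915^(1/3) − 1 = 8.70247% → 8.702%.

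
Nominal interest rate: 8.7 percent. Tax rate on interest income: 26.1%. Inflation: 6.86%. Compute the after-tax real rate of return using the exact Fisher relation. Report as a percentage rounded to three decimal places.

After-tax nominal return = 8.7% × (1 − 0.261) = 6.4293%.
1 + r = 1.064293 / 1.06860 = 0.995969
After-tax real rate = 0.995969 − 1 → -0.403%.

-0.403%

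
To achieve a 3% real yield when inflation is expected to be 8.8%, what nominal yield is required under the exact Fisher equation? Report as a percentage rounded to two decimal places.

(1 + i) = (1 + r)(1 + π) = 1.03000 × 1.08800 = 1.12064
i = 1.12064 − 1, so the required nominal rate is 12.06%.

12.06%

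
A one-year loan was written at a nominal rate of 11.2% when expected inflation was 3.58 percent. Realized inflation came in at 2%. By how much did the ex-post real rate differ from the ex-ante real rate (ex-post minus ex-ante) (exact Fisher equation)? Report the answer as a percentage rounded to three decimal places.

Ex-ante: (1 + 0.1120)/(1 + 0.0358) − 1 = 7.3566%
Ex-post: (1 + 0.1120)/(1 + 0.0200) − 1 = 9.0196%
Difference (ex-post − ex-ante) = 1.6630% → 1.663%.

1.663%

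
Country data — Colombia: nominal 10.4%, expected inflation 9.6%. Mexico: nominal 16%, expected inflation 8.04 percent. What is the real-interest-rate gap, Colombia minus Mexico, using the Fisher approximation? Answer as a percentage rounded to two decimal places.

-7.16%

Colombia: 10.4% − 9.6% = 0.800%
Mexico: 16% − 8.04% = 7.960%
Differential = -7.160% → -7.16%.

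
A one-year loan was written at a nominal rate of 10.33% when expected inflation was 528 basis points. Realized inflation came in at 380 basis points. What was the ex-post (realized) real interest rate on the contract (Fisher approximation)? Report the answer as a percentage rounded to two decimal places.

6.53%

Ex-post: 10.33% − 3.8% = 6.530%
So the realized real rate is 6.53%.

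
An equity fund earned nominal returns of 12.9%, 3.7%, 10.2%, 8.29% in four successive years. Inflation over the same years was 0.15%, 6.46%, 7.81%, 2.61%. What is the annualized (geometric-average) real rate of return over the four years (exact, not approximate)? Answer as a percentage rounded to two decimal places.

Compound the nominal returns: 1.1290 × 1.0370 × 1.1020 × 1.0829 = 1.39714875.
Compound inflation: 1.0015 × 1.0646 × 1.0781 × 1.0261 = 1.17946796.
Deflate: 1.39714875 / 1.17946796 = 1.18455846.
Annualized real rate = 1.18455846^(1/4) − 1 = 4.3252% → 4.33%.

4.33%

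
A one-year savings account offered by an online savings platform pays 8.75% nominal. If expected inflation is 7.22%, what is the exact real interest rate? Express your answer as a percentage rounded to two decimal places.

1.43%

By the Fisher equation, 1 + r = (1 + i)/(1 + π).
1 + r = 1.08750 / 1.07220 = 1.014270
r = 1.014270 − 1 = 1.4270%, i.e. 1.43%.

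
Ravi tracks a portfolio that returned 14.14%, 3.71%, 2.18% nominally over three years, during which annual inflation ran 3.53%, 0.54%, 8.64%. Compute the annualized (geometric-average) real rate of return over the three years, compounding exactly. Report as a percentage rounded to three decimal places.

2.269%

Nominal growth factor = 1.1414 × 1.0371 × 1.0218 = 1.20955160
Price-level growth factor = 1.0353 × 1.0054 × 1.0864 = 1.13082357
Real growth factor = 1.20955160 / 1.13082357 = 1.06962008
Annualized real rate = 1.06962008^(1/3) − 1 = 2.2688% → 2.269%.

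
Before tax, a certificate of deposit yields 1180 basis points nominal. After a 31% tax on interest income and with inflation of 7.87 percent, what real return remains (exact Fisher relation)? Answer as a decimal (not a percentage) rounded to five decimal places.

0.00252

After-tax nominal return = 11.8% × (1 − 0.31) = 8.1420%.
1 + r = 1.08142 / 1.07870 = 1.002522
After-tax real rate = 1.002522 − 1 → 0.00252.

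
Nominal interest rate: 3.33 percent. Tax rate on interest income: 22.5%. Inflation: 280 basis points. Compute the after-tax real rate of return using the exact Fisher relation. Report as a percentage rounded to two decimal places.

After-tax nominal return = 3.33% × (1 − 0.225) = 2.58075%.
1 + r = 1.0258075 / 1.02800 = 0.997867
After-tax real rate = 0.997867 − 1 → -0.21%.

-0.21%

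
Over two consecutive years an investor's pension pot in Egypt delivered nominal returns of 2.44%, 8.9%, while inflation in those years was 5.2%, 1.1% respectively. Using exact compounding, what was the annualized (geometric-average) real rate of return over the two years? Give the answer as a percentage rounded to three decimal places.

Compound the nominal returns: 1.0244 × 1.0890 = 1.11557160.
Compound inflation: 1.0520 × 1.0110 = 1.06357200.
Deflate: 1.11557160 / 1.06357200 = 1.04889147.
Annualized real rate = 1.04889147^(1/2) − 1 = 2.4154% → 2.415%.

2.415%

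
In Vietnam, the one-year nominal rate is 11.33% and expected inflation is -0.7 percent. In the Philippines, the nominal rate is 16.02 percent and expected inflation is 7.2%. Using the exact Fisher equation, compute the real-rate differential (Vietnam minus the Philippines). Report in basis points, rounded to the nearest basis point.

Vietnam: (1 + 0.1133)/(1 − 0.0070) − 1 = 12.1148%
The Philippines: (1 + 0.1602)/(1 + 0.0720) − 1 = 8.2276%
Differential = 12.1148% − 8.2276% = 3.8872% → 389 basis points.

389 basis points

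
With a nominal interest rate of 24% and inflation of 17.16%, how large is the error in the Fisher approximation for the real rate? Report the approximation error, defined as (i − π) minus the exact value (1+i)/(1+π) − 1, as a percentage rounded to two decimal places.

Approximate: r ≈ 24.000% − 17.160% = 6.8400%
Exact: (1 + 0.2400)/(1 + 0.1716) − 1 = 5.8382%
Error = 6.8400% − 5.8382% = 1.0018% → 1.00%.

1.00%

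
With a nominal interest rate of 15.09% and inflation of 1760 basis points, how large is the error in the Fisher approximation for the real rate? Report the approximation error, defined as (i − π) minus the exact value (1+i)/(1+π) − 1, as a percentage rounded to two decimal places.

-0.38%

Approximate: r ≈ 15.090% − 17.600% = -2.5100%
Exact: (1 + 0.1509)/(1 + 0.1760) − 1 = -2.1344%
Error = -2.5100% − (-2.1344%) = -0.3756% → -0.38%.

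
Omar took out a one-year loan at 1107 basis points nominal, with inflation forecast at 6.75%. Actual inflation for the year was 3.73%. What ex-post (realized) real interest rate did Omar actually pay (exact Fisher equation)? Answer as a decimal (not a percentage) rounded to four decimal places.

0.0708

Ex-post: (1 + 0.1107)/(1 + 0.0373) − 1 = 7.0761%
So the realized real rate is 0.0708.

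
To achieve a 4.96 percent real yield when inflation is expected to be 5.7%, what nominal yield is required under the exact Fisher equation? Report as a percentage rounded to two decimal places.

(1 + i) = (1 + r)(1 + π) = 1.04960 × 1.05700 = 1.1094272
i = 1.1094272 − 1, so the required nominal rate is 10.94%.

10.94%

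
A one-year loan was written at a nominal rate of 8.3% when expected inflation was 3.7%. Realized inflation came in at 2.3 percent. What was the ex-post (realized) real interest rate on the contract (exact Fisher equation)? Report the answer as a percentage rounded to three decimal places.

Ex-post: (1 + 0.0830)/(1 + 0.0230) − 1 = 5.8651%
So the realized real rate is 5.865%.

5.865%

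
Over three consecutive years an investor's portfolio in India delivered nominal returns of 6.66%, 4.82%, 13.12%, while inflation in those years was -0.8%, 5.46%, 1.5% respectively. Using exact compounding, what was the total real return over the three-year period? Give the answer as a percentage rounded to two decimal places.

19.10%

Compound the nominal returns: 1.0666 × 1.0482 × 1.1312 = 1.264693.
Compound inflation: 0.9920 × 1.0546 × 1.0150 = 1.061856.
Deflate: 1.264693 / 1.061856 = 1.191022.
Total real return = 1.191022 − 1 → 19.10%.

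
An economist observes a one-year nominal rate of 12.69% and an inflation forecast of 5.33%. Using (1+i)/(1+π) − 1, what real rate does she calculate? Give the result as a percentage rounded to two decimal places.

1 + r = 1.12690 / 1.05330 = 1.069876
r = 1.069876 − 1 = 6.9876%, i.e. 6.99%.

6.99%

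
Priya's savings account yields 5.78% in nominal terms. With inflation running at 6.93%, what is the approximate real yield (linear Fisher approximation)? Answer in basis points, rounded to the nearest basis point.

r ≈ i − π = 5.78% − 6.93% = -115 basis points.

-115 basis points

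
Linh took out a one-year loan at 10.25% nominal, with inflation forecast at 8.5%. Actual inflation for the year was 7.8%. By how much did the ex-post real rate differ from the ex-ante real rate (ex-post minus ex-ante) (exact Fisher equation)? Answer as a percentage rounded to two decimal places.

0.66%

Ex-ante: (1 + 0.1025)/(1 + 0.0850) − 1 = 1.6129%
Ex-post: (1 + 0.1025)/(1 + 0.0780) − 1 = 2.2727%
Difference (ex-post − ex-ante) = 0.6598% → 0.66%.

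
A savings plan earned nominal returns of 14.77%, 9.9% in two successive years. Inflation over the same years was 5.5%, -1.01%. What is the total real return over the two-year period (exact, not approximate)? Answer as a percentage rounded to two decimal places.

Compound the nominal returns: 1.1477 × 1.0990 = 1.261322.
Compound inflation: 1.0550 × 0.9899 = 1.044345.
Deflate: 1.261322 / 1.044345 = 1.207765.
Total real return = 1.207765 − 1 → 20.78%.

20.78%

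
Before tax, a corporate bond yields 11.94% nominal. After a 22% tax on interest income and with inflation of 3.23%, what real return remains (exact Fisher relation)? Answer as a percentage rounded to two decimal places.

5.89%

After-tax nominal return = 11.94% × (1 − 0.22) = 9.3132%.
1 + r = 1.093132 / 1.03230 = 1.058929
After-tax real rate = 1.058929 − 1 → 5.89%.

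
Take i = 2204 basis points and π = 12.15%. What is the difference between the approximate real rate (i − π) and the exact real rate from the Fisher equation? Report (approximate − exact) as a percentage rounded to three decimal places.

1.071%

Approximate: r ≈ 22.040% − 12.150% = 9.8900%
Exact: (1 + 0.2204)/(1 + 0.1215) − 1 = 8.81855%
Error = 9.8900% − 8.81855% = 1.07145% → 1.071%.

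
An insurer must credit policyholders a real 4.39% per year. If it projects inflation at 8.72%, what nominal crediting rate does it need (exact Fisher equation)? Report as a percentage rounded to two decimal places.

13.49%

(1 + i) = (1 + r)(1 + π) = 1.04390 × 1.08720 = 1.13492808
i = 1.13492808 − 1, so the required nominal rate is 13.49%.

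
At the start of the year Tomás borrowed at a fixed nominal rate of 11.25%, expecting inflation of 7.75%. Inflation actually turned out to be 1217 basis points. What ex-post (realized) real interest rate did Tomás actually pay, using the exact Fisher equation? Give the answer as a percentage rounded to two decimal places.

-0.82%

Ex-post: (1 + 0.1125)/(1 + 0.1217) − 1 = -0.8202%
So the realized real rate is -0.82%.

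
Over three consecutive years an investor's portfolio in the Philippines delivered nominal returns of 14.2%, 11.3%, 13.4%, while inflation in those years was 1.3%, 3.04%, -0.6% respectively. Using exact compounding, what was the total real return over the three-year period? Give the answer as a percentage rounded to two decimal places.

38.92%

Nominal growth factor = 1.1420 × 1.1130 × 1.1340 = 1.441366
Price-level growth factor = 1.0130 × 1.0304 × 0.9940 = 1.037532
Real growth factor = 1.441366 / 1.037532 = 1.389225
Total real return = 1.389225 − 1 → 38.92%.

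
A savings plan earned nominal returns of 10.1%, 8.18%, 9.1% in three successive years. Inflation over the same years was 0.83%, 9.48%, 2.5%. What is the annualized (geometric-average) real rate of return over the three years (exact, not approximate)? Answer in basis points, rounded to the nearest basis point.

Nominal growth factor = 1.1010 × 1.0818 × 1.0910 = 1.29944842
Price-level growth factor = 1.0083 × 1.0948 × 1.0250 = 1.13148401
Real growth factor = 1.29944842 / 1.13148401 = 1.14844612
Annualized real rate = 1.14844612^(1/3) − 1 = 4.7217% → 472 basis points.

472 basis points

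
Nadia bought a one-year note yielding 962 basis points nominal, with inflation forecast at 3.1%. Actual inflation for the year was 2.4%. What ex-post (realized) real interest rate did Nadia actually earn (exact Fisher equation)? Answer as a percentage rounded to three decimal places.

7.051%

Ex-post: (1 + 0.0962)/(1 + 0.0240) − 1 = 7.0508%
So the realized real rate is 7.051%.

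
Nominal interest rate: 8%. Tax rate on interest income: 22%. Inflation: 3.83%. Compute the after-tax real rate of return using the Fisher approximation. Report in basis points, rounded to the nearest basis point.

241 basis points

After-tax nominal return = 8% × (1 − 0.22) = 6.2400%.
r ≈ 6.2400% − 3.83% → 241 basis points.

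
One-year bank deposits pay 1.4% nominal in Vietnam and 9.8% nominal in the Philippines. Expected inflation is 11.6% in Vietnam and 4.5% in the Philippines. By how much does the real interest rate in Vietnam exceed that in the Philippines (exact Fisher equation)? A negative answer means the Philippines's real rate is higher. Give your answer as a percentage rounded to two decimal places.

-14.21%

Vietnam: (1 + 0.0140)/(1 + 0.1160) − 1 = -9.1398%
The Philippines: (1 + 0.0980)/(1 + 0.0450) − 1 = 5.0718%
Differential = -9.1398% − 5.0718% = -14.2116% → -14.21%.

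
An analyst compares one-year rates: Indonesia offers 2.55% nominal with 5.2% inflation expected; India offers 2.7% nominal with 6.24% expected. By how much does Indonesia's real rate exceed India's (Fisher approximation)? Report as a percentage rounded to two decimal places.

0.89%

Indonesia: 2.55% − 5.2% = -2.650%
India: 2.7% − 6.24% = -3.540%
Differential = 0.890% → 0.89%.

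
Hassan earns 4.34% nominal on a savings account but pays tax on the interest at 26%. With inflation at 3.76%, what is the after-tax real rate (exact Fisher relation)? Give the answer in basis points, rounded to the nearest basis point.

-53 basis points

After-tax nominal return = 4.34% × (1 − 0.26) = 3.2116%.
1 + r = 1.032116 / 1.03760 = 0.994715
After-tax real rate = 0.994715 − 1 → -53 basis points.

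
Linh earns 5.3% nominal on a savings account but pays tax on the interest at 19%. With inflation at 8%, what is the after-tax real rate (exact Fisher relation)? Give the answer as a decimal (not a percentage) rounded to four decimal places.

After-tax nominal return = 5.3% × (1 − 0.19) = 4.2930%.
1 + r = 1.04293 / 1.08000 = 0.965676
After-tax real rate = 0.965676 − 1 → -0.0343.

-0.0343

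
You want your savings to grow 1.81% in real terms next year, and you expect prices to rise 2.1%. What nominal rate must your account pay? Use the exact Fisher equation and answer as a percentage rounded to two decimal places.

(1 + i) = (1 + r)(1 + π) = 1.01810 × 1.02100 = 1.0394801
i = 1.0394801 − 1, so the required nominal rate is 3.95%.

3.95%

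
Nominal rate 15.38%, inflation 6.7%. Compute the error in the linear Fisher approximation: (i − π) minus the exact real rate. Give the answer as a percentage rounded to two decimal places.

Approximate: r ≈ 15.380% − 6.700% = 8.6800%
Exact: (1 + 0.1538)/(1 + 0.0670) − 1 = 8.13496%
Error = 8.6800% − 8.13496% = 0.54504% → 0.55%.

0.55%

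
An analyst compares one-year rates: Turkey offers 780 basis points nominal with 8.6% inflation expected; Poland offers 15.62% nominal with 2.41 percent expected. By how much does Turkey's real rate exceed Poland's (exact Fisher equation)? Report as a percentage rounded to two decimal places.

Turkey: (1 + 0.0780)/(1 + 0.0860) − 1 = -0.7366%
Poland: (1 + 0.1562)/(1 + 0.0241) − 1 = 12.8991%
Differential = -0.7366% − 12.8991% = -13.6358% → -13.64%.

-13.64%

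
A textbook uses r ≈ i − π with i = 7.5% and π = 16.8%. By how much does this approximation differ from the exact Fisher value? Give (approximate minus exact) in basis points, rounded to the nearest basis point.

-134 basis points

Approximate: r ≈ 7.500% − 16.800% = -9.3000%
Exact: (1 + 0.0750)/(1 + 0.1680) − 1 = -7.9623%
Error = -9.3000% − (-7.9623%) = -1.3377% → -134 basis points.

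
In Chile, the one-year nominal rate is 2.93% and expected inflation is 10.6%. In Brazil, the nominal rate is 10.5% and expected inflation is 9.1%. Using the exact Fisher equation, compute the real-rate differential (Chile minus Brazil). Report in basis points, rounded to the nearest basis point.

-822 basis points

Chile: (1 + 0.0293)/(1 + 0.1060) − 1 = -6.9349%
Brazil: (1 + 0.1050)/(1 + 0.0910) − 1 = 1.2832%
Differential = -6.9349% − 1.2832% = -8.2181% → -822 basis points.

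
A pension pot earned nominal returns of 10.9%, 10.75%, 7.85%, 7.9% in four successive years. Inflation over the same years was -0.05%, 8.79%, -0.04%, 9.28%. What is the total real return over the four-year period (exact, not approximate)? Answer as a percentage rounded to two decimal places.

20.33%

Nominal growth factor = 1.1090 × 1.1075 × 1.0785 × 1.0790 = 1.429279
Price-level growth factor = 0.9995 × 1.0879 × 0.9996 × 1.0928 = 1.187787
Real growth factor = 1.429279 / 1.187787 = 1.203312
Total real return = 1.203312 − 1 → 20.33%.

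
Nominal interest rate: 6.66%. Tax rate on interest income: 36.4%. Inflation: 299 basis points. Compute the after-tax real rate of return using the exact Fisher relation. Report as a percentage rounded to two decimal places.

1.21%

After-tax nominal return = 6.66% × (1 − 0.364) = 4.23576%.
1 + r = 1.0423576 / 1.02990 = 1.012096
After-tax real rate = 1.012096 − 1 → 1.21%.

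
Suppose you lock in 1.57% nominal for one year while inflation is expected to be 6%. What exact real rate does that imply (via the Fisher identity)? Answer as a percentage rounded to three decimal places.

By the Fisher identity, 1 + r = (1 + i)/(1 + π).
1 + r = 1.01570 / 1.06000 = 0.958208
r = 0.958208 − 1 = -4.1792%, i.e. -4.179%.

-4.179%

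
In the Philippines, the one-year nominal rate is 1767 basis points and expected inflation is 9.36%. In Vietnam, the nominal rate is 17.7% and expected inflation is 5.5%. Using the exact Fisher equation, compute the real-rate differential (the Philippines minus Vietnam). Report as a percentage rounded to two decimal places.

The Philippines: (1 + 0.1767)/(1 + 0.0936) − 1 = 7.5988%
Vietnam: (1 + 0.1770)/(1 + 0.0550) − 1 = 11.5640%
Differential = 7.5988% − 11.5640% = -3.9652% → -3.97%.

-3.97%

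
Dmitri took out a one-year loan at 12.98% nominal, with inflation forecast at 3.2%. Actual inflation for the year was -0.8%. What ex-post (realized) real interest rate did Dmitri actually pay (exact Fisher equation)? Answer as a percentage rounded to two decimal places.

Ex-post: (1 + 0.1298)/(1 − 0.0080) − 1 = 13.8911%
So the realized real rate is 13.89%.

13.89%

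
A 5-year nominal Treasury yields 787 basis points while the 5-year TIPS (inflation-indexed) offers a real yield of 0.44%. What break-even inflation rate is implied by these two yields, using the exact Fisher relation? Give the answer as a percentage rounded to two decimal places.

7.40%

(1 + π) = (1 + i)/(1 + r) = 1.07870 / 1.00440 = 1.073975
Break-even inflation = 1.073975 − 1 → 7.40%.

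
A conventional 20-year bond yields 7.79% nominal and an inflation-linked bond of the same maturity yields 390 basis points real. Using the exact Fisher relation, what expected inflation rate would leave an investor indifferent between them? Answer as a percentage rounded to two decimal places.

(1 + π) = (1 + i)/(1 + r) = 1.07790 / 1.03900 = 1.037440
Break-even inflation = 1.037440 − 1 → 3.74%.

3.74%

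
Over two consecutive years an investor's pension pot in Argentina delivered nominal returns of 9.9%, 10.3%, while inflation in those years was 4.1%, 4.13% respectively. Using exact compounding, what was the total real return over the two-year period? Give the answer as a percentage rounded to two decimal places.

Compound the nominal returns: 1.0990 × 1.1030 = 1.212197.
Compound inflation: 1.0410 × 1.0413 = 1.083993.
Deflate: 1.212197 / 1.083993 = 1.118270.
Total real return = 1.118270 − 1 → 11.83%.

11.83%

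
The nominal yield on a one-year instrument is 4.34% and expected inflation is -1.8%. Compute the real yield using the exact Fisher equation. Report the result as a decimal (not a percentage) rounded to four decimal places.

By the Fisher identity, 1 + r = (1 + i)/(1 + π).
1 + r = 1.04340 / 0.98200 = 1.062525
r = 1.062525 − 1 = 6.2525%, i.e. 0.0625.

0.0625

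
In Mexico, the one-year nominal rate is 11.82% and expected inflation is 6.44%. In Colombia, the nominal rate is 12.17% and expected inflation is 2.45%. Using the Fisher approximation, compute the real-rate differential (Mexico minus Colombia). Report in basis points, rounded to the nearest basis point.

-434 basis points

Mexico: 11.82% − 6.44% = 5.380%
Colombia: 12.17% − 2.45% = 9.720%
Differential = -4.340% → -434 basis points.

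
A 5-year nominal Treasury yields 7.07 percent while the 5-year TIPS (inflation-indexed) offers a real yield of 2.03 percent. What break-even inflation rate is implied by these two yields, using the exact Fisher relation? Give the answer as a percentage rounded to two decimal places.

4.94%

(1 + π) = (1 + i)/(1 + r) = 1.07070 / 1.02030 = 1.049397
Break-even inflation = 1.049397 − 1 → 4.94%.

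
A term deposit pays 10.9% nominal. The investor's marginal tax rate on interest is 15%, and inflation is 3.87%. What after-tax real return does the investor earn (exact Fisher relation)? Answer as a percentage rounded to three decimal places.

5.194%

After-tax nominal return = 10.9% × (1 − 0.15) = 9.2650%.
1 + r = 1.09265 / 1.03870 = 1.051940
After-tax real rate = 1.051940 − 1 → 5.194%.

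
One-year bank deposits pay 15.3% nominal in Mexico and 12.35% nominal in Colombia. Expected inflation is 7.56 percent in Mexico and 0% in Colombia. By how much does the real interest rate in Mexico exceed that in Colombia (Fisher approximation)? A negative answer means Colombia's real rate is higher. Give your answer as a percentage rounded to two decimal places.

Mexico: 15.3% − 7.56% = 7.740%
Colombia: 12.35% − 0% = 12.350%
Differential = -4.610% → -4.61%.

-4.61%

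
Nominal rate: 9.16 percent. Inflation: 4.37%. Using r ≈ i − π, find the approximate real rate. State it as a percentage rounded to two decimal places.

r ≈ i − π = 9.16% − 4.37% = 4.79%.

4.79%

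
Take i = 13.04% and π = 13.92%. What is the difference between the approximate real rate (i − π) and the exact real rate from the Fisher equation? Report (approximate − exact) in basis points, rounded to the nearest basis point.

Approximate: r ≈ 13.040% − 13.920% = -0.8800%
Exact: (1 + 0.1304)/(1 + 0.1392) − 1 = -0.7725%
Error = -0.8800% − (-0.7725%) = -0.1075% → -11 basis points.

-11 basis points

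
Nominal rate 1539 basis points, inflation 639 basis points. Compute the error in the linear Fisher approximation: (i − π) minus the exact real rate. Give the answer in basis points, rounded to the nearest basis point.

54 basis points

Approximate: r ≈ 15.390% − 6.390% = 9.0000%
Exact: (1 + 0.1539)/(1 + 0.0639) − 1 = 8.4594%
Error = 9.0000% − 8.4594% = 0.5406% → 54 basis points.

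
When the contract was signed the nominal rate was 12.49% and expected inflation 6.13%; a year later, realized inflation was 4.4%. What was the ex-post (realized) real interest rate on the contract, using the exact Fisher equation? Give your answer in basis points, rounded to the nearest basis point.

Ex-post: (1 + 0.1249)/(1 + 0.0440) − 1 = 7.7490%
So the realized real rate is 775 basis points.

775 basis points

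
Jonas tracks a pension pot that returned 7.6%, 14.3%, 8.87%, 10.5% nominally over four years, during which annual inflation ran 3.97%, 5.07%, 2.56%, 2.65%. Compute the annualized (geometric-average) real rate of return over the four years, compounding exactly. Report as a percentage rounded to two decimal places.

6.50%

Compound the nominal returns: 1.0760 × 1.1430 × 1.0887 × 1.1050 = 1.47954781.
Compound inflation: 1.0397 × 1.0507 × 1.0256 × 1.0265 = 1.15006859.
Deflate: 1.47954781 / 1.15006859 = 1.28648658.
Annualized real rate = 1.28648658^(1/4) − 1 = 6.5004% → 6.50%.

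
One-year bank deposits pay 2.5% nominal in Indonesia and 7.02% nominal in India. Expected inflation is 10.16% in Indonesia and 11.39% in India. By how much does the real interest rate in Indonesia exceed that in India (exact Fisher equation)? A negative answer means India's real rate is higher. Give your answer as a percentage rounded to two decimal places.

-3.03%

Indonesia: (1 + 0.0250)/(1 + 0.1016) − 1 = -6.9535%
India: (1 + 0.0702)/(1 + 0.1139) − 1 = -3.9232%
Differential = -6.9535% − (-3.9232%) = -3.0304% → -3.03%.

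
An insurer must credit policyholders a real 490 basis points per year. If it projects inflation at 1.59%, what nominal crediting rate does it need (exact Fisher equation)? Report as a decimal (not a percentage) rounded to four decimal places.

(1 + i) = (1 + r)(1 + π) = 1.04900 × 1.01590 = 1.0656791
i = 1.0656791 − 1, so the required nominal rate is 0.0657.

0.0657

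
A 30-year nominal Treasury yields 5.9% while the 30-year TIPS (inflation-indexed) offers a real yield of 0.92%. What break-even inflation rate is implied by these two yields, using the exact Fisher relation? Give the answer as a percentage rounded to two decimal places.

(1 + π) = (1 + i)/(1 + r) = 1.05900 / 1.00920 = 1.049346
Break-even inflation = 1.049346 − 1 → 4.93%.

4.93%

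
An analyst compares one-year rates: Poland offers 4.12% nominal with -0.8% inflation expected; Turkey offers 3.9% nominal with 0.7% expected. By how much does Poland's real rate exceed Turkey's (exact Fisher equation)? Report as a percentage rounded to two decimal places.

1.78%

Poland: (1 + 0.0412)/(1 − 0.0080) − 1 = 4.9597%
Turkey: (1 + 0.0390)/(1 + 0.0070) − 1 = 3.1778%
Differential = 4.9597% − 3.1778% = 1.7819% → 1.78%.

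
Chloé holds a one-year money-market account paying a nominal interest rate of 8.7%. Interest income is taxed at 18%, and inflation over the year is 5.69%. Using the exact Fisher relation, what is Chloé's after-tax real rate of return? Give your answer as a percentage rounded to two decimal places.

1.37%

After-tax nominal return = 8.7% × (1 − 0.18) = 7.1340%.
1 + r = 1.07134 / 1.05690 = 1.013663
After-tax real rate = 1.013663 − 1 → 1.37%.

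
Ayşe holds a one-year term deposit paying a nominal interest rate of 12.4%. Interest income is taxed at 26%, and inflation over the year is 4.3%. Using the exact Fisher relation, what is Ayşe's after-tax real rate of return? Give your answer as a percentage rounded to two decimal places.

4.67%

After-tax nominal return = 12.4% × (1 − 0.26) = 9.1760%.
1 + r = 1.09176 / 1.04300 = 1.0467498
After-tax real rate = 1.0467498 − 1 → 4.67%.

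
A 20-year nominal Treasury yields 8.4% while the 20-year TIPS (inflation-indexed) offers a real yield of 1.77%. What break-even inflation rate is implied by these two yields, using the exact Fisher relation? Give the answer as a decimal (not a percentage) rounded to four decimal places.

(1 + π) = (1 + i)/(1 + r) = 1.08400 / 1.01770 = 1.065147
Break-even inflation = 1.065147 − 1 → 0.0651.

0.0651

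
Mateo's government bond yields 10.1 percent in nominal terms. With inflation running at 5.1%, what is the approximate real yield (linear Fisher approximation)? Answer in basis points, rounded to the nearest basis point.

500 basis points

r ≈ i − π = 10.1% − 5.1% = 500 basis points.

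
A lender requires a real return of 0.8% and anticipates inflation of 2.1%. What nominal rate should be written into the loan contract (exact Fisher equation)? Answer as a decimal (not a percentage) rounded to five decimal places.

(1 + i) = (1 + r)(1 + π) = 1.00800 × 1.02100 = 1.029168
i = 1.029168 − 1, so the required nominal rate is 0.02917.

0.02917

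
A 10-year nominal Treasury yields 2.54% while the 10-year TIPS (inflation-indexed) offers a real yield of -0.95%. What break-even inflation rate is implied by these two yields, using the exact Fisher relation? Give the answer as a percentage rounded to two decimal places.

3.52%

(1 + π) = (1 + i)/(1 + r) = 1.02540 / 0.99050 = 1.035235
Break-even inflation = 1.035235 − 1 → 3.52%.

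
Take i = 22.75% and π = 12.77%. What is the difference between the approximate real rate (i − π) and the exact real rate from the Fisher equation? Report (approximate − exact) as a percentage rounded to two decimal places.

1.13%

Approximate: r ≈ 22.750% − 12.770% = 9.9800%
Exact: (1 + 0.2275)/(1 + 0.1277) − 1 = 8.8499%
Error = 9.9800% − 8.8499% = 1.1301% → 1.13%.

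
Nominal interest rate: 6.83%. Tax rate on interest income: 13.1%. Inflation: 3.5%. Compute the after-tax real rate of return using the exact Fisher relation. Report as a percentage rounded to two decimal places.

After-tax nominal return = 6.83% × (1 − 0.131) = 5.93527%.
1 + r = 1.0593527 / 1.03500 = 1.023529
After-tax real rate = 1.023529 − 1 → 2.35%.

2.35%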